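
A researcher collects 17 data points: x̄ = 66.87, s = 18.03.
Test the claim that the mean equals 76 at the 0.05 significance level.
One-sample t-test:
H₀: μ = 76
H₁: μ ≠ 76
df = n - 1 = 16
t = (x̄ - μ₀) / (s/√n) = (66.87 - 76) / (18.03/√17) = -2.088
p-value = 0.0532

Since p-value > α = 0.05, we fail to reject H₀.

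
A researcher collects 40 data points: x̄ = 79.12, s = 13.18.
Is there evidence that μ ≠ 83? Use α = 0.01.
One-sample t-test:
H₀: μ = 83
H₁: μ ≠ 83
df = n - 1 = 39
t = (x̄ - μ₀) / (s/√n) = (79.12 - 83) / (13.18/√40) = -1.862
p-value = 0.0702

Since p-value > α = 0.01, we fail to reject H₀.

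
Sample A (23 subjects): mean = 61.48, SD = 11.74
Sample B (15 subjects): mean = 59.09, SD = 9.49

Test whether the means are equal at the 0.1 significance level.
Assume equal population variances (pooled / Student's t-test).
Student's two-sample t-test (equal variances):
H₀: μ₁ = μ₂
H₁: μ₁ ≠ μ₂
df = n₁ + n₂ - 2 = 36
Pooled variance s_p² = [(n₁-1)s₁² + (n₂-1)s₂²] / (n₁ + n₂ - 2) = [(22)(11.74²) + (14)(9.49²)] / 36 = 119.2514
SE = √(s_p²(1/n₁ + 1/n₂)) = √(119.2514 × (1/23 + 1/15)) = 3.6242
t = (x̄₁ - x̄₂) / SE = (61.48 - 59.09) / 3.6242 = 2.39 / 3.6242 = 0.659
p-value = 0.5138

Since p-value > α = 0.1, we fail to reject H₀.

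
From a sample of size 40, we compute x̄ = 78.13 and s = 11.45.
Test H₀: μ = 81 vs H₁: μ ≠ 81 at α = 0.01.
One-sample t-test:
H₀: μ = 81
H₁: μ ≠ 81
df = n - 1 = 39
t = (x̄ - μ₀) / (s/√n) = (78.13 - 81) / (11.45/√40) = -1.585
p-value = 0.1210

Since p-value > α = 0.01, we fail to reject H₀.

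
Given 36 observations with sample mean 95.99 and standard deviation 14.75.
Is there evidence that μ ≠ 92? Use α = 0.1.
One-sample t-test:
H₀: μ = 92
H₁: μ ≠ 92
df = n - 1 = 35
t = (x̄ - μ₀) / (s/√n) = (95.99 - 92) / (14.75/√36) = 1.623
p-value = 0.1136

Since p-value > α = 0.1, we fail to reject H₀.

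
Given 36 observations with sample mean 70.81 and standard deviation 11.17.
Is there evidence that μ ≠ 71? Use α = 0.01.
One-sample t-test:
H₀: μ = 71
H₁: μ ≠ 71
df = n - 1 = 35
t = (x̄ - μ₀) / (s/√n) = (70.81 - 71) / (11.17/√36) = -0.102
p-value = 0.9193

Since p-value > α = 0.01, we fail to reject H₀.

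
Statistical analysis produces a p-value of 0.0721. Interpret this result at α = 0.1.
Since p = 0.0721 < α = 0.1, reject H₀.
There is sufficient evidence to reject the null hypothesis; the result is statistically significant at the 0.1 level.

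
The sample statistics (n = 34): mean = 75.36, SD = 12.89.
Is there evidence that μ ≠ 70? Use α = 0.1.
One-sample t-test:
H₀: μ = 70
H₁: μ ≠ 70
df = n - 1 = 33
t = (x̄ - μ₀) / (s/√n) = (75.36 - 70) / (12.89/√34) = 2.425
p-value = 0.0210

Since p-value < α = 0.1, we reject H₀.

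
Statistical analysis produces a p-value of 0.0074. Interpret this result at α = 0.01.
Since p = 0.0074 < α = 0.01, reject H₀.
There is sufficient evidence to reject the null hypothesis; the result is statistically significant at the 0.01 level.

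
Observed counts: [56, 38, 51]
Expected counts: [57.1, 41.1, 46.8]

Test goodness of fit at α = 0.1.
Chi-square goodness of fit test:
H₀: observed counts match expected distribution
H₁: observed counts differ from expected distribution
df = k - 1 = 2
χ² = Σ(O - E)²/E
   = (56 - 57.1)²/57.1 + (38 - 41.1)²/41.1 + (51 - 46.8)²/46.8
   = 0.021 + 0.234 + 0.377
   = 0.63
p-value = 0.7291

Since p-value > α = 0.1, we fail to reject H₀.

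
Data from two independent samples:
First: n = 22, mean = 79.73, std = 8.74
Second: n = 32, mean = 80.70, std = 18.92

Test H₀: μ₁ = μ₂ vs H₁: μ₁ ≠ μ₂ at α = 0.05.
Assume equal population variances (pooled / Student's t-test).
Student's two-sample t-test (equal variances):
H₀: μ₁ = μ₂
H₁: μ₁ ≠ μ₂
df = n₁ + n₂ - 2 = 52
Pooled variance s_p² = [(n₁-1)s₁² + (n₂-1)s₂²] / (n₁ + n₂ - 2) = [(21)(8.74²) + (31)(18.92²)] / 52 = 244.2519
SE = √(s_p²(1/n₁ + 1/n₂)) = √(244.2519 × (1/22 + 1/32)) = 4.3284
t = (x̄₁ - x̄₂) / SE = (79.73 - 80.70) / 4.3284 = -0.97 / 4.3284 = -0.224
p-value = 0.8236

Since p-value > α = 0.05, we fail to reject H₀.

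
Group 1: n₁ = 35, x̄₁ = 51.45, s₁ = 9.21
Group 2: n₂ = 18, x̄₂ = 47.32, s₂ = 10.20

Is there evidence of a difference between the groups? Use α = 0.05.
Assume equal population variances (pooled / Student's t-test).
Student's two-sample t-test (equal variances):
H₀: μ₁ = μ₂
H₁: μ₁ ≠ μ₂
df = n₁ + n₂ - 2 = 51
Pooled variance s_p² = [(n₁-1)s₁² + (n₂-1)s₂²] / (n₁ + n₂ - 2) = [(34)(9.21²) + (17)(10.20²)] / 51 = 91.2294
SE = √(s_p²(1/n₁ + 1/n₂)) = √(91.2294 × (1/35 + 1/18)) = 2.7704
t = (x̄₁ - x̄₂) / SE = (51.45 - 47.32) / 2.7704 = 4.13 / 2.7704 = 1.491
p-value = 0.1422

Since p-value > α = 0.05, we fail to reject H₀.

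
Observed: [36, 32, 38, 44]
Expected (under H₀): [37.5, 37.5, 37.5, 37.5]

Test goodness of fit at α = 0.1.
Chi-square goodness of fit test:
H₀: observed counts match expected distribution
H₁: observed counts differ from expected distribution
df = k - 1 = 3
χ² = Σ(O - E)²/E
   = (36 - 37.5)²/37.5 + (32 - 37.5)²/37.5 + (38 - 37.5)²/37.5 + (44 - 37.5)²/37.5
   = 0.060 + 0.807 + 0.007 + 1.127
   = 2.00
p-value = 0.5724

Since p-value > α = 0.1, we fail to reject H₀.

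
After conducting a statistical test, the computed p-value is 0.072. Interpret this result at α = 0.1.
Since p = 0.072 < α = 0.1, reject H₀.
There is sufficient evidence to reject the null hypothesis; the result is statistically significant at the 0.1 level.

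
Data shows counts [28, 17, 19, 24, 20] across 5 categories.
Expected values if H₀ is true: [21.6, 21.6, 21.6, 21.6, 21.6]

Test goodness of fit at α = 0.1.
Chi-square goodness of fit test:
H₀: observed counts match expected distribution
H₁: observed counts differ from expected distribution
df = k - 1 = 4
χ² = Σ(O - E)²/E
   = (28 - 21.6)²/21.6 + (17 - 21.6)²/21.6 + (19 - 21.6)²/21.6 + (24 - 21.6)²/21.6 + (20 - 21.6)²/21.6
   = 1.896 + 0.980 + 0.313 + 0.267 + 0.119
   = 3.57
p-value = 0.4667

Since p-value > α = 0.1, we fail to reject H₀.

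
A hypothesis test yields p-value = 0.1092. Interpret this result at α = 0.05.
Since p = 0.1092 > α = 0.05, fail to reject H₀.
There is insufficient evidence to reject the null hypothesis; the result is not statistically significant at the 0.05 level.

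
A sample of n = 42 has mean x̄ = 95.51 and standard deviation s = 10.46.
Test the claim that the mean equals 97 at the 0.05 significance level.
One-sample t-test:
H₀: μ = 97
H₁: μ ≠ 97
df = n - 1 = 41
t = (x̄ - μ₀) / (s/√n) = (95.51 - 97) / (10.46/√42) = -0.923
p-value = 0.3613

Since p-value > α = 0.05, we fail to reject H₀.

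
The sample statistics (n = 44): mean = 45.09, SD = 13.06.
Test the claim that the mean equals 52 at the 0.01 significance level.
One-sample t-test:
H₀: μ = 52
H₁: μ ≠ 52
df = n - 1 = 43
t = (x̄ - μ₀) / (s/√n) = (45.09 - 52) / (13.06/√44) = -3.510
p-value = 0.0011

Since p-value < α = 0.01, we reject H₀.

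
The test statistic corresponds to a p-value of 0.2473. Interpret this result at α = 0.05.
Since p = 0.2473 > α = 0.05, fail to reject H₀.
There is insufficient evidence to reject the null hypothesis; the result is not statistically significant at the 0.05 level.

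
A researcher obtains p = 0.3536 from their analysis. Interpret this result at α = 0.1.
Since p = 0.3536 > α = 0.1, fail to reject H₀.
There is insufficient evidence to reject the null hypothesis; the result is not statistically significant at the 0.1 level.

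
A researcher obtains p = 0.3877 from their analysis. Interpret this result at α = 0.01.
Since p = 0.3877 > α = 0.01, fail to reject H₀.
There is insufficient evidence to reject the null hypothesis; the result is not statistically significant at the 0.01 level.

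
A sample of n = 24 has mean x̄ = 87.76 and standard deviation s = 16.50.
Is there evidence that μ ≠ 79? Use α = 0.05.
One-sample t-test:
H₀: μ = 79
H₁: μ ≠ 79
df = n - 1 = 23
t = (x̄ - μ₀) / (s/√n) = (87.76 - 79) / (16.50/√24) = 2.601
p-value = 0.0160

Since p-value < α = 0.05, we reject H₀.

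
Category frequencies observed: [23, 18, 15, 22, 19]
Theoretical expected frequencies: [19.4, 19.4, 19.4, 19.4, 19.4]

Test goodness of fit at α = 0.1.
Chi-square goodness of fit test:
H₀: observed counts match expected distribution
H₁: observed counts differ from expected distribution
df = k - 1 = 4
χ² = Σ(O - E)²/E
   = (23 - 19.4)²/19.4 + (18 - 19.4)²/19.4 + (15 - 19.4)²/19.4 + (22 - 19.4)²/19.4 + (19 - 19.4)²/19.4
   = 0.668 + 0.101 + 0.998 + 0.348 + 0.008
   = 2.12
p-value = 0.7130

Since p-value > α = 0.1, we fail to reject H₀.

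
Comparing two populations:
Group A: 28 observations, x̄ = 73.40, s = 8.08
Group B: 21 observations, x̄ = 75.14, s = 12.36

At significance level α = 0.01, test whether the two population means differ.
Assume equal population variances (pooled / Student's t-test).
Student's two-sample t-test (equal variances):
H₀: μ₁ = μ₂
H₁: μ₁ ≠ μ₂
df = n₁ + n₂ - 2 = 47
Pooled variance s_p² = [(n₁-1)s₁² + (n₂-1)s₂²] / (n₁ + n₂ - 2) = [(27)(8.08²) + (20)(12.36²)] / 47 = 102.5133
SE = √(s_p²(1/n₁ + 1/n₂)) = √(102.5133 × (1/28 + 1/21)) = 2.9228
t = (x̄₁ - x̄₂) / SE = (73.40 - 75.14) / 2.9228 = -1.74 / 2.9228 = -0.595
p-value = 0.5545

Since p-value > α = 0.01, we fail to reject H₀.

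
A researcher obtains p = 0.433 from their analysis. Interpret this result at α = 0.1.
Since p = 0.433 > α = 0.1, fail to reject H₀.
There is insufficient evidence to reject the null hypothesis; the result is not statistically significant at the 0.1 level.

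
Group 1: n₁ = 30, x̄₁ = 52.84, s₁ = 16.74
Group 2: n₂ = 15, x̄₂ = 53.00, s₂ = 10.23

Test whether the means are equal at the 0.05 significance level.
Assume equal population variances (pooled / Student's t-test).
Student's two-sample t-test (equal variances):
H₀: μ₁ = μ₂
H₁: μ₁ ≠ μ₂
df = n₁ + n₂ - 2 = 43
Pooled variance s_p² = [(n₁-1)s₁² + (n₂-1)s₂²] / (n₁ + n₂ - 2) = [(29)(16.74²) + (14)(10.23²)] / 43 = 223.0637
SE = √(s_p²(1/n₁ + 1/n₂)) = √(223.0637 × (1/30 + 1/15)) = 4.7230
t = (x̄₁ - x̄₂) / SE = (52.84 - 53.00) / 4.7230 = -0.16 / 4.7230 = -0.034
p-value = 0.9731

Since p-value > α = 0.05, we fail to reject H₀.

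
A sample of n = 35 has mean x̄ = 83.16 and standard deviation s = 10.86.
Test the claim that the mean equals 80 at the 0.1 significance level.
One-sample t-test:
H₀: μ = 80
H₁: μ ≠ 80
df = n - 1 = 34
t = (x̄ - μ₀) / (s/√n) = (83.16 - 80) / (10.86/√35) = 1.721
p-value = 0.0943

Since p-value < α = 0.1, we reject H₀.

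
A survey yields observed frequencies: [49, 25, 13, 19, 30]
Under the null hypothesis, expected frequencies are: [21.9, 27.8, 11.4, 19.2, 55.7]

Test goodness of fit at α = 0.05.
Chi-square goodness of fit test:
H₀: observed counts match expected distribution
H₁: observed counts differ from expected distribution
df = k - 1 = 4
χ² = Σ(O - E)²/E
   = (49 - 21.9)²/21.9 + (25 - 27.8)²/27.8 + (13 - 11.4)²/11.4 + (19 - 19.2)²/19.2 + (30 - 55.7)²/55.7
   = 33.535 + 0.282 + 0.225 + 0.002 + 11.858
   = 45.90
p-value < 0.0001

Since p-value < α = 0.05, we reject H₀.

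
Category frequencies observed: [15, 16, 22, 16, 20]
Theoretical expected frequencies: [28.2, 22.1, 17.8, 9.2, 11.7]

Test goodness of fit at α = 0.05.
Chi-square goodness of fit test:
H₀: observed counts match expected distribution
H₁: observed counts differ from expected distribution
df = k - 1 = 4
χ² = Σ(O - E)²/E
   = (15 - 28.2)²/28.2 + (16 - 22.1)²/22.1 + (22 - 17.8)²/17.8 + (16 - 9.2)²/9.2 + (20 - 11.7)²/11.7
   = 6.179 + 1.684 + 0.991 + 5.026 + 5.888
   = 19.77
p-value = 0.0006

Since p-value < α = 0.05, we reject H₀.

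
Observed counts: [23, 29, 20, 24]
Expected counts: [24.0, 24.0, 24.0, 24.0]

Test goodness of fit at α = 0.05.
Chi-square goodness of fit test:
H₀: observed counts match expected distribution
H₁: observed counts differ from expected distribution
df = k - 1 = 3
χ² = Σ(O - E)²/E
   = (23 - 24.0)²/24.0 + (29 - 24.0)²/24.0 + (20 - 24.0)²/24.0 + (24 - 24.0)²/24.0
   = 0.042 + 1.042 + 0.667 + 0.000
   = 1.75
p-value = 0.6259

Since p-value > α = 0.05, we fail to reject H₀.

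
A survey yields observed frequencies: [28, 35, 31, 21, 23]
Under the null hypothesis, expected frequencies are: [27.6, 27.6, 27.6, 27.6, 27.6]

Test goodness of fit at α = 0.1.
Chi-square goodness of fit test:
H₀: observed counts match expected distribution
H₁: observed counts differ from expected distribution
df = k - 1 = 4
χ² = Σ(O - E)²/E
   = (28 - 27.6)²/27.6 + (35 - 27.6)²/27.6 + (31 - 27.6)²/27.6 + (21 - 27.6)²/27.6 + (23 - 27.6)²/27.6
   = 0.006 + 1.984 + 0.419 + 1.578 + 0.767
   = 4.75
p-value = 0.3135

Since p-value > α = 0.1, we fail to reject H₀.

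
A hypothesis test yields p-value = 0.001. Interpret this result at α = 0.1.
Since p = 0.001 < α = 0.1, reject H₀.
There is sufficient evidence to reject the null hypothesis; the result is statistically significant at the 0.1 level.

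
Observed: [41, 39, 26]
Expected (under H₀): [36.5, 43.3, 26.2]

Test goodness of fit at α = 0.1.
Chi-square goodness of fit test:
H₀: observed counts match expected distribution
H₁: observed counts differ from expected distribution
df = k - 1 = 2
χ² = Σ(O - E)²/E
   = (41 - 36.5)²/36.5 + (39 - 43.3)²/43.3 + (26 - 26.2)²/26.2
   = 0.555 + 0.427 + 0.002
   = 0.98
p-value = 0.6116

Since p-value > α = 0.1, we fail to reject H₀.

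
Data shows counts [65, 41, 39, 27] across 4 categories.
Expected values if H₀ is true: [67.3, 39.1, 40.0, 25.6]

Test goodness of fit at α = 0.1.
Chi-square goodness of fit test:
H₀: observed counts match expected distribution
H₁: observed counts differ from expected distribution
df = k - 1 = 3
χ² = Σ(O - E)²/E
   = (65 - 67.3)²/67.3 + (41 - 39.1)²/39.1 + (39 - 40.0)²/40.0 + (27 - 25.6)²/25.6
   = 0.079 + 0.092 + 0.025 + 0.077
   = 0.27
p-value = 0.9651

Since p-value > α = 0.1, we fail to reject H₀.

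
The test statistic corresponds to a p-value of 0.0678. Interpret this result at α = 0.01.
Since p = 0.0678 > α = 0.01, fail to reject H₀.
There is insufficient evidence to reject the null hypothesis; the result is not statistically significant at the 0.01 level.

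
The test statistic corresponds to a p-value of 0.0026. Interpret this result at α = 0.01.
Since p = 0.0026 < α = 0.01, reject H₀.
There is sufficient evidence to reject the null hypothesis; the result is statistically significant at the 0.01 level.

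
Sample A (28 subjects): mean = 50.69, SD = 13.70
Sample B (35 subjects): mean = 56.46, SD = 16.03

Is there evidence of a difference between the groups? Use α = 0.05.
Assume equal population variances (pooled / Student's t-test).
Student's two-sample t-test (equal variances):
H₀: μ₁ = μ₂
H₁: μ₁ ≠ μ₂
df = n₁ + n₂ - 2 = 61
Pooled variance s_p² = [(n₁-1)s₁² + (n₂-1)s₂²] / (n₁ + n₂ - 2) = [(27)(13.70²) + (34)(16.03²)] / 61 = 226.3000
SE = √(s_p²(1/n₁ + 1/n₂)) = √(226.3000 × (1/28 + 1/35)) = 3.8142
t = (x̄₁ - x̄₂) / SE = (50.69 - 56.46) / 3.8142 = -5.77 / 3.8142 = -1.513
p-value = 0.1355

Since p-value > α = 0.05, we fail to reject H₀.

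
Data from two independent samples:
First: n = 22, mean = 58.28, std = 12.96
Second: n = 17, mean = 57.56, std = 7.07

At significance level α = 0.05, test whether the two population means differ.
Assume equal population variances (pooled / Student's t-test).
Student's two-sample t-test (equal variances):
H₀: μ₁ = μ₂
H₁: μ₁ ≠ μ₂
df = n₁ + n₂ - 2 = 37
Pooled variance s_p² = [(n₁-1)s₁² + (n₂-1)s₂²] / (n₁ + n₂ - 2) = [(21)(12.96²) + (16)(7.07²)] / 37 = 116.9446
SE = √(s_p²(1/n₁ + 1/n₂)) = √(116.9446 × (1/22 + 1/17)) = 3.4921
t = (x̄₁ - x̄₂) / SE = (58.28 - 57.56) / 3.4921 = 0.72 / 3.4921 = 0.206
p-value = 0.8378

Since p-value > α = 0.05, we fail to reject H₀.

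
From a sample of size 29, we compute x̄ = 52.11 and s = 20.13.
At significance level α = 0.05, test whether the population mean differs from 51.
One-sample t-test:
H₀: μ = 51
H₁: μ ≠ 51
df = n - 1 = 28
t = (x̄ - μ₀) / (s/√n) = (52.11 - 51) / (20.13/√29) = 0.297
p-value = 0.7687

Since p-value > α = 0.05, we fail to reject H₀.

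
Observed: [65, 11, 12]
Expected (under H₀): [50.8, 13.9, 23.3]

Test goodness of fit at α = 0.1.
Chi-square goodness of fit test:
H₀: observed counts match expected distribution
H₁: observed counts differ from expected distribution
df = k - 1 = 2
χ² = Σ(O - E)²/E
   = (65 - 50.8)²/50.8 + (11 - 13.9)²/13.9 + (12 - 23.3)²/23.3
   = 3.969 + 0.605 + 5.480
   = 10.05
p-value = 0.0066

Since p-value < α = 0.1, we reject H₀.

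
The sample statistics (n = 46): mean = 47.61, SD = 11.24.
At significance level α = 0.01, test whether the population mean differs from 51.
One-sample t-test:
H₀: μ = 51
H₁: μ ≠ 51
df = n - 1 = 45
t = (x̄ - μ₀) / (s/√n) = (47.61 - 51) / (11.24/√46) = -2.046
p-value = 0.0467

Since p-value > α = 0.01, we fail to reject H₀.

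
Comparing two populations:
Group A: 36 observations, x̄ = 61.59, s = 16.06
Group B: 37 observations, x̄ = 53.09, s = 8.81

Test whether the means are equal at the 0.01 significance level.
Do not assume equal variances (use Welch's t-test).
Welch's two-sample t-test:
H₀: μ₁ = μ₂
H₁: μ₁ ≠ μ₂
s₁²/n₁ = 16.06²/36 = 7.1645,  s₂²/n₂ = 8.81²/37 = 2.0977
SE = √(s₁²/n₁ + s₂²/n₂) = √(7.1645 + 2.0977) = 3.0434
df (Welch-Satterthwaite) = (s₁²/n₁ + s₂²/n₂)² / [(s₁²/n₁)²/(n₁-1) + (s₂²/n₂)²/(n₂-1)] ≈ 54.00
t = (x̄₁ - x̄₂) / SE = (61.59 - 53.09) / 3.0434 = 8.50 / 3.0434 = 2.793
p-value = 0.0072

Since p-value < α = 0.01, we reject H₀.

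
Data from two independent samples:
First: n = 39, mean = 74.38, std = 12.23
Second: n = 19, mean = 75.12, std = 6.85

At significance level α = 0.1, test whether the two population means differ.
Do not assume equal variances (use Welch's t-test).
Welch's two-sample t-test:
H₀: μ₁ = μ₂
H₁: μ₁ ≠ μ₂
s₁²/n₁ = 12.23²/39 = 3.8352,  s₂²/n₂ = 6.85²/19 = 2.4696
SE = √(s₁²/n₁ + s₂²/n₂) = √(3.8352 + 2.4696) = 2.5109
df (Welch-Satterthwaite) = (s₁²/n₁ + s₂²/n₂)² / [(s₁²/n₁)²/(n₁-1) + (s₂²/n₂)²/(n₂-1)] ≈ 54.76
t = (x̄₁ - x̄₂) / SE = (74.38 - 75.12) / 2.5109 = -0.74 / 2.5109 = -0.295
p-value = 0.7693

Since p-value > α = 0.1, we fail to reject H₀.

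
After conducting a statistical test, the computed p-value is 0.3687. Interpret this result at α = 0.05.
Since p = 0.3687 > α = 0.05, fail to reject H₀.
There is insufficient evidence to reject the null hypothesis; the result is not statistically significant at the 0.05 level.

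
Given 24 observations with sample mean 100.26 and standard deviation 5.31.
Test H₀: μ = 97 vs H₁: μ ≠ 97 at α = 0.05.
One-sample t-test:
H₀: μ = 97
H₁: μ ≠ 97
df = n - 1 = 23
t = (x̄ - μ₀) / (s/√n) = (100.26 - 97) / (5.31/√24) = 3.008
p-value = 0.0063

Since p-value < α = 0.05, we reject H₀.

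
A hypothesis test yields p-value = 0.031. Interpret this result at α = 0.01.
Since p = 0.031 > α = 0.01, fail to reject H₀.
There is insufficient evidence to reject the null hypothesis; the result is not statistically significant at the 0.01 level.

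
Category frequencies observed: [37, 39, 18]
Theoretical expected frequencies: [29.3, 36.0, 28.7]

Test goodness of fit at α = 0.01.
Chi-square goodness of fit test:
H₀: observed counts match expected distribution
H₁: observed counts differ from expected distribution
df = k - 1 = 2
χ² = Σ(O - E)²/E
   = (37 - 29.3)²/29.3 + (39 - 36.0)²/36.0 + (18 - 28.7)²/28.7
   = 2.024 + 0.250 + 3.989
   = 6.26
p-value = 0.0437

Since p-value > α = 0.01, we fail to reject H₀.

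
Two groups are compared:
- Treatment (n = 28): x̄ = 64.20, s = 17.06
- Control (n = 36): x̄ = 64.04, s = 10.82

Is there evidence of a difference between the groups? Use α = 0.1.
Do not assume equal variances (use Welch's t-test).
Welch's two-sample t-test:
H₀: μ₁ = μ₂
H₁: μ₁ ≠ μ₂
s₁²/n₁ = 17.06²/28 = 10.3944,  s₂²/n₂ = 10.82²/36 = 3.2520
SE = √(s₁²/n₁ + s₂²/n₂) = √(10.3944 + 3.2520) = 3.6941
df (Welch-Satterthwaite) = (s₁²/n₁ + s₂²/n₂)² / [(s₁²/n₁)²/(n₁-1) + (s₂²/n₂)²/(n₂-1)] ≈ 43.27
t = (x̄₁ - x̄₂) / SE = (64.20 - 64.04) / 3.6941 = 0.16 / 3.6941 = 0.043
p-value = 0.9657

Since p-value > α = 0.1, we fail to reject H₀.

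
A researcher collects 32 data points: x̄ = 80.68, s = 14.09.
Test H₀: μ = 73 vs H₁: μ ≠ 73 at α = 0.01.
One-sample t-test:
H₀: μ = 73
H₁: μ ≠ 73
df = n - 1 = 31
t = (x̄ - μ₀) / (s/√n) = (80.68 - 73) / (14.09/√32) = 3.083
p-value = 0.0043

Since p-value < α = 0.01, we reject H₀.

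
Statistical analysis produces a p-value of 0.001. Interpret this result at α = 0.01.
Since p = 0.001 < α = 0.01, reject H₀.
There is sufficient evidence to reject the null hypothesis; the result is statistically significant at the 0.01 level.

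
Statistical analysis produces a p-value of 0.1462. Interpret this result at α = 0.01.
Since p = 0.1462 > α = 0.01, fail to reject H₀.
There is insufficient evidence to reject the null hypothesis; the result is not statistically significant at the 0.01 level.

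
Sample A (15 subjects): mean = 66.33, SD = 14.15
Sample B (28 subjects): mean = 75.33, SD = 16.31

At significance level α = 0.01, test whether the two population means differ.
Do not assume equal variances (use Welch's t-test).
Welch's two-sample t-test:
H₀: μ₁ = μ₂
H₁: μ₁ ≠ μ₂
s₁²/n₁ = 14.15²/15 = 13.3482,  s₂²/n₂ = 16.31²/28 = 9.5006
SE = √(s₁²/n₁ + s₂²/n₂) = √(13.3482 + 9.5006) = 4.7800
df (Welch-Satterthwaite) = (s₁²/n₁ + s₂²/n₂)² / [(s₁²/n₁)²/(n₁-1) + (s₂²/n₂)²/(n₂-1)] ≈ 32.49
t = (x̄₁ - x̄₂) / SE = (66.33 - 75.33) / 4.7800 = -9.00 / 4.7800 = -1.883
p-value = 0.0687

Since p-value > α = 0.01, we fail to reject H₀.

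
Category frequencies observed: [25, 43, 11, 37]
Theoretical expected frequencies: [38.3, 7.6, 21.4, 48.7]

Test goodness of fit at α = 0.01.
Chi-square goodness of fit test:
H₀: observed counts match expected distribution
H₁: observed counts differ from expected distribution
df = k - 1 = 3
χ² = Σ(O - E)²/E
   = (25 - 38.3)²/38.3 + (43 - 7.6)²/7.6 + (11 - 21.4)²/21.4 + (37 - 48.7)²/48.7
   = 4.619 + 164.889 + 5.054 + 2.811
   = 177.37
p-value < 0.0001

Since p-value < α = 0.01, we reject H₀.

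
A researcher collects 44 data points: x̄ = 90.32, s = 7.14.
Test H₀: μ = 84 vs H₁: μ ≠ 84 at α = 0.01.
One-sample t-test:
H₀: μ = 84
H₁: μ ≠ 84
df = n - 1 = 43
t = (x̄ - μ₀) / (s/√n) = (90.32 - 84) / (7.14/√44) = 5.871
p-value < 0.0001

Since p-value < α = 0.01, we reject H₀.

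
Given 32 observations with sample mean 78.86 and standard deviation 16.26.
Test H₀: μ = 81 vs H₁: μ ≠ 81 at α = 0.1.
One-sample t-test:
H₀: μ = 81
H₁: μ ≠ 81
df = n - 1 = 31
t = (x̄ - μ₀) / (s/√n) = (78.86 - 81) / (16.26/√32) = -0.745
p-value = 0.4622

Since p-value > α = 0.1, we fail to reject H₀.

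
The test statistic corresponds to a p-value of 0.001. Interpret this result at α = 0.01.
Since p = 0.001 < α = 0.01, reject H₀.
There is sufficient evidence to reject the null hypothesis; the result is statistically significant at the 0.01 level.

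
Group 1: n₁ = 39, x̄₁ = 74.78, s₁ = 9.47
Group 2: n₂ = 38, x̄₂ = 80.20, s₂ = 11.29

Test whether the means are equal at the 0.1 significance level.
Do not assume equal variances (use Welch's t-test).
Welch's two-sample t-test:
H₀: μ₁ = μ₂
H₁: μ₁ ≠ μ₂
s₁²/n₁ = 9.47²/39 = 2.2995,  s₂²/n₂ = 11.29²/38 = 3.3543
SE = √(s₁²/n₁ + s₂²/n₂) = √(2.2995 + 3.3543) = 2.3778
df (Welch-Satterthwaite) = (s₁²/n₁ + s₂²/n₂)² / [(s₁²/n₁)²/(n₁-1) + (s₂²/n₂)²/(n₂-1)] ≈ 72.12
t = (x̄₁ - x̄₂) / SE = (74.78 - 80.20) / 2.3778 = -5.42 / 2.3778 = -2.279
p-value = 0.0256

Since p-value < α = 0.1, we reject H₀.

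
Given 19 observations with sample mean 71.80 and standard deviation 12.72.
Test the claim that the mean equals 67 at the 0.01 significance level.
One-sample t-test:
H₀: μ = 67
H₁: μ ≠ 67
df = n - 1 = 18
t = (x̄ - μ₀) / (s/√n) = (71.80 - 67) / (12.72/√19) = 1.645
p-value = 0.1173

Since p-value > α = 0.01, we fail to reject H₀.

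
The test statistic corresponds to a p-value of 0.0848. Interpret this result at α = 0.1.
Since p = 0.0848 < α = 0.1, reject H₀.
There is sufficient evidence to reject the null hypothesis; the result is statistically significant at the 0.1 level.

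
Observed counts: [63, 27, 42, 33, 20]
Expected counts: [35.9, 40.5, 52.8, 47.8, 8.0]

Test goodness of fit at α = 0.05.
Chi-square goodness of fit test:
H₀: observed counts match expected distribution
H₁: observed counts differ from expected distribution
df = k - 1 = 4
χ² = Σ(O - E)²/E
   = (63 - 35.9)²/35.9 + (27 - 40.5)²/40.5 + (42 - 52.8)²/52.8 + (33 - 47.8)²/47.8 + (20 - 8.0)²/8.0
   = 20.457 + 4.500 + 2.209 + 4.582 + 18.000
   = 49.75
p-value < 0.0001

Since p-value < α = 0.05, we reject H₀.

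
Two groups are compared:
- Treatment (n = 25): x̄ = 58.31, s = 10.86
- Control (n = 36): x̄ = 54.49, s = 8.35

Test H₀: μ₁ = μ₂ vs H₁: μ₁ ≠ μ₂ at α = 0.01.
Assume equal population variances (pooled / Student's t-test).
Student's two-sample t-test (equal variances):
H₀: μ₁ = μ₂
H₁: μ₁ ≠ μ₂
df = n₁ + n₂ - 2 = 59
Pooled variance s_p² = [(n₁-1)s₁² + (n₂-1)s₂²] / (n₁ + n₂ - 2) = [(24)(10.86²) + (35)(8.35²)] / 59 = 89.3362
SE = √(s_p²(1/n₁ + 1/n₂)) = √(89.3362 × (1/25 + 1/36)) = 2.4607
t = (x̄₁ - x̄₂) / SE = (58.31 - 54.49) / 2.4607 = 3.82 / 2.4607 = 1.552
p-value = 0.1259

Since p-value > α = 0.01, we fail to reject H₀.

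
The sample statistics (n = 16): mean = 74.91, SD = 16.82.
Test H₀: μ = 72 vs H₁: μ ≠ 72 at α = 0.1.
One-sample t-test:
H₀: μ = 72
H₁: μ ≠ 72
df = n - 1 = 15
t = (x̄ - μ₀) / (s/√n) = (74.91 - 72) / (16.82/√16) = 0.692
p-value = 0.4995

Since p-value > α = 0.1, we fail to reject H₀.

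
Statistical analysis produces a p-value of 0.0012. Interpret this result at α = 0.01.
Since p = 0.0012 < α = 0.01, reject H₀.
There is sufficient evidence to reject the null hypothesis; the result is statistically significant at the 0.01 level.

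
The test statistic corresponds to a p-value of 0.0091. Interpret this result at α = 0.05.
Since p = 0.0091 < α = 0.05, reject H₀.
There is sufficient evidence to reject the null hypothesis; the result is statistically significant at the 0.05 level.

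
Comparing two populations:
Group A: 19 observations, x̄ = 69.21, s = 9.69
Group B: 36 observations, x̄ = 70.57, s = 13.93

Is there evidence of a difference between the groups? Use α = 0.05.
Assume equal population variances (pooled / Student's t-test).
Student's two-sample t-test (equal variances):
H₀: μ₁ = μ₂
H₁: μ₁ ≠ μ₂
df = n₁ + n₂ - 2 = 53
Pooled variance s_p² = [(n₁-1)s₁² + (n₂-1)s₂²] / (n₁ + n₂ - 2) = [(18)(9.69²) + (35)(13.93²)] / 53 = 160.0321
SE = √(s_p²(1/n₁ + 1/n₂)) = √(160.0321 × (1/19 + 1/36)) = 3.5872
t = (x̄₁ - x̄₂) / SE = (69.21 - 70.57) / 3.5872 = -1.36 / 3.5872 = -0.379
p-value = 0.7061

Since p-value > α = 0.05, we fail to reject H₀.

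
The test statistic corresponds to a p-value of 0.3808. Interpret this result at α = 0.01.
Since p = 0.3808 > α = 0.01, fail to reject H₀.
There is insufficient evidence to reject the null hypothesis; the result is not statistically significant at the 0.01 level.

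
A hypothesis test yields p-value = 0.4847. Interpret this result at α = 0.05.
Since p = 0.4847 > α = 0.05, fail to reject H₀.
There is insufficient evidence to reject the null hypothesis; the result is not statistically significant at the 0.05 level.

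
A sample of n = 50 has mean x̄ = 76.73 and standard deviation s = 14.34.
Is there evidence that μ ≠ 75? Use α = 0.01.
One-sample t-test:
H₀: μ = 75
H₁: μ ≠ 75
df = n - 1 = 49
t = (x̄ - μ₀) / (s/√n) = (76.73 - 75) / (14.34/√50) = 0.853
p-value = 0.3978

Since p-value > α = 0.01, we fail to reject H₀.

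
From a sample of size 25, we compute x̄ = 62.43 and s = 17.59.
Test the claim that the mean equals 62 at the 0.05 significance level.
One-sample t-test:
H₀: μ = 62
H₁: μ ≠ 62
df = n - 1 = 24
t = (x̄ - μ₀) / (s/√n) = (62.43 - 62) / (17.59/√25) = 0.122
p-value = 0.9037

Since p-value > α = 0.05, we fail to reject H₀.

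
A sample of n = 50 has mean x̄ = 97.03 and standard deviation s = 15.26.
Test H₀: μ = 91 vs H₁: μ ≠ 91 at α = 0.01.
One-sample t-test:
H₀: μ = 91
H₁: μ ≠ 91
df = n - 1 = 49
t = (x̄ - μ₀) / (s/√n) = (97.03 - 91) / (15.26/√50) = 2.794
p-value = 0.0074

Since p-value < α = 0.01, we reject H₀.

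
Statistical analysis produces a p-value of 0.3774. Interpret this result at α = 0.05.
Since p = 0.3774 > α = 0.05, fail to reject H₀.
There is insufficient evidence to reject the null hypothesis; the result is not statistically significant at the 0.05 level.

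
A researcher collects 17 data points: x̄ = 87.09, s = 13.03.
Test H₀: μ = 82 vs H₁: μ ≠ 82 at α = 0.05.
One-sample t-test:
H₀: μ = 82
H₁: μ ≠ 82
df = n - 1 = 16
t = (x̄ - μ₀) / (s/√n) = (87.09 - 82) / (13.03/√17) = 1.611
p-value = 0.1268

Since p-value > α = 0.05, we fail to reject H₀.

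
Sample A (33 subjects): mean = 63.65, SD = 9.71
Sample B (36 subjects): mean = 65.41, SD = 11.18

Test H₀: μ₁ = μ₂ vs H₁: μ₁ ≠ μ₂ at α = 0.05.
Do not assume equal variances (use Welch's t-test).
Welch's two-sample t-test:
H₀: μ₁ = μ₂
H₁: μ₁ ≠ μ₂
s₁²/n₁ = 9.71²/33 = 2.8571,  s₂²/n₂ = 11.18²/36 = 3.4720
SE = √(s₁²/n₁ + s₂²/n₂) = √(2.8571 + 3.4720) = 2.5158
df (Welch-Satterthwaite) = (s₁²/n₁ + s₂²/n₂)² / [(s₁²/n₁)²/(n₁-1) + (s₂²/n₂)²/(n₂-1)] ≈ 66.82
t = (x̄₁ - x̄₂) / SE = (63.65 - 65.41) / 2.5158 = -1.76 / 2.5158 = -0.700
p-value = 0.4866

Since p-value > α = 0.05, we fail to reject H₀.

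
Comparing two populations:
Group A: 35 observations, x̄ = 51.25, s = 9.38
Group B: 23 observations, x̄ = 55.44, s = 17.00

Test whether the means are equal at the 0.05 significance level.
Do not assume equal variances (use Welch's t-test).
Welch's two-sample t-test:
H₀: μ₁ = μ₂
H₁: μ₁ ≠ μ₂
s₁²/n₁ = 9.38²/35 = 2.5138,  s₂²/n₂ = 17.00²/23 = 12.5652
SE = √(s₁²/n₁ + s₂²/n₂) = √(2.5138 + 12.5652) = 3.8832
df (Welch-Satterthwaite) = (s₁²/n₁ + s₂²/n₂)² / [(s₁²/n₁)²/(n₁-1) + (s₂²/n₂)²/(n₂-1)] ≈ 30.88
t = (x̄₁ - x̄₂) / SE = (51.25 - 55.44) / 3.8832 = -4.19 / 3.8832 = -1.079
p-value = 0.2889

Since p-value > α = 0.05, we fail to reject H₀.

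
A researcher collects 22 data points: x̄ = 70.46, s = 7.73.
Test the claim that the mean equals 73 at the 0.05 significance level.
One-sample t-test:
H₀: μ = 73
H₁: μ ≠ 73
df = n - 1 = 21
t = (x̄ - μ₀) / (s/√n) = (70.46 - 73) / (7.73/√22) = -1.541
p-value = 0.1382

Since p-value > α = 0.05, we fail to reject H₀.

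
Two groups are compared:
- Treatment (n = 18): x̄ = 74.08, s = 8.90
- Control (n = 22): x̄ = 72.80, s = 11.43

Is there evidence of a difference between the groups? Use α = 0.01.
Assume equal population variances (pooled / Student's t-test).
Student's two-sample t-test (equal variances):
H₀: μ₁ = μ₂
H₁: μ₁ ≠ μ₂
df = n₁ + n₂ - 2 = 38
Pooled variance s_p² = [(n₁-1)s₁² + (n₂-1)s₂²] / (n₁ + n₂ - 2) = [(17)(8.90²) + (21)(11.43²)] / 38 = 107.6346
SE = √(s_p²(1/n₁ + 1/n₂)) = √(107.6346 × (1/18 + 1/22)) = 3.2973
t = (x̄₁ - x̄₂) / SE = (74.08 - 72.80) / 3.2973 = 1.28 / 3.2973 = 0.388
p-value = 0.7000

Since p-value > α = 0.01, we fail to reject H₀.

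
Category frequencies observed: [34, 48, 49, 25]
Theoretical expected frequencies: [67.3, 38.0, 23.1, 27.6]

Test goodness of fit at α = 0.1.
Chi-square goodness of fit test:
H₀: observed counts match expected distribution
H₁: observed counts differ from expected distribution
df = k - 1 = 3
χ² = Σ(O - E)²/E
   = (34 - 67.3)²/67.3 + (48 - 38.0)²/38.0 + (49 - 23.1)²/23.1 + (25 - 27.6)²/27.6
   = 16.477 + 2.632 + 29.039 + 0.245
   = 48.39
p-value < 0.0001

Since p-value < α = 0.1, we reject H₀.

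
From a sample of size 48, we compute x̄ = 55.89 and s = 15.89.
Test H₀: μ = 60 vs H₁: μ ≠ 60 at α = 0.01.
One-sample t-test:
H₀: μ = 60
H₁: μ ≠ 60
df = n - 1 = 47
t = (x̄ - μ₀) / (s/√n) = (55.89 - 60) / (15.89/√48) = -1.792
p-value = 0.0796

Since p-value > α = 0.01, we fail to reject H₀.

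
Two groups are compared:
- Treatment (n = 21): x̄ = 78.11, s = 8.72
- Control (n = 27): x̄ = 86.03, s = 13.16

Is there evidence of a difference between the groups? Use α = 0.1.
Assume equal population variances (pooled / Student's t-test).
Student's two-sample t-test (equal variances):
H₀: μ₁ = μ₂
H₁: μ₁ ≠ μ₂
df = n₁ + n₂ - 2 = 46
Pooled variance s_p² = [(n₁-1)s₁² + (n₂-1)s₂²] / (n₁ + n₂ - 2) = [(20)(8.72²) + (26)(13.16²)] / 46 = 130.9477
SE = √(s_p²(1/n₁ + 1/n₂)) = √(130.9477 × (1/21 + 1/27)) = 3.3295
t = (x̄₁ - x̄₂) / SE = (78.11 - 86.03) / 3.3295 = -7.92 / 3.3295 = -2.379
p-value = 0.0216

Since p-value < α = 0.1, we reject H₀.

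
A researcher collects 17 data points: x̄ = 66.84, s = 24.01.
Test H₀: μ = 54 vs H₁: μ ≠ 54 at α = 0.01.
One-sample t-test:
H₀: μ = 54
H₁: μ ≠ 54
df = n - 1 = 16
t = (x̄ - μ₀) / (s/√n) = (66.84 - 54) / (24.01/√17) = 2.205
p-value = 0.0424

Since p-value > α = 0.01, we fail to reject H₀.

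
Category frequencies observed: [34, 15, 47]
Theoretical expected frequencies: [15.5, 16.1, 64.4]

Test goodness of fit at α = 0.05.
Chi-square goodness of fit test:
H₀: observed counts match expected distribution
H₁: observed counts differ from expected distribution
df = k - 1 = 2
χ² = Σ(O - E)²/E
   = (34 - 15.5)²/15.5 + (15 - 16.1)²/16.1 + (47 - 64.4)²/64.4
   = 22.081 + 0.075 + 4.701
   = 26.86
p-value < 0.0001

Since p-value < α = 0.05, we reject H₀.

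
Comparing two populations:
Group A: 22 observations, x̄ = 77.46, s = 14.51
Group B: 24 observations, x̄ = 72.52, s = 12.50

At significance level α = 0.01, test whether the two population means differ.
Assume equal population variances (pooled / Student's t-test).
Student's two-sample t-test (equal variances):
H₀: μ₁ = μ₂
H₁: μ₁ ≠ μ₂
df = n₁ + n₂ - 2 = 44
Pooled variance s_p² = [(n₁-1)s₁² + (n₂-1)s₂²] / (n₁ + n₂ - 2) = [(21)(14.51²) + (23)(12.50²)] / 44 = 182.1612
SE = √(s_p²(1/n₁ + 1/n₂)) = √(182.1612 × (1/22 + 1/24)) = 3.9837
t = (x̄₁ - x̄₂) / SE = (77.46 - 72.52) / 3.9837 = 4.94 / 3.9837 = 1.240
p-value = 0.2215

Since p-value > α = 0.01, we fail to reject H₀.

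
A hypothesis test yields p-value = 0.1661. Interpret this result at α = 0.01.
Since p = 0.1661 > α = 0.01, fail to reject H₀.
There is insufficient evidence to reject the null hypothesis; the result is not statistically significant at the 0.01 level.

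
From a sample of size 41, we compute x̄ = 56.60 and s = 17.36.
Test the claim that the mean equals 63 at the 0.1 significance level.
One-sample t-test:
H₀: μ = 63
H₁: μ ≠ 63
df = n - 1 = 40
t = (x̄ - μ₀) / (s/√n) = (56.60 - 63) / (17.36/√41) = -2.361
p-value = 0.0232

Since p-value < α = 0.1, we reject H₀.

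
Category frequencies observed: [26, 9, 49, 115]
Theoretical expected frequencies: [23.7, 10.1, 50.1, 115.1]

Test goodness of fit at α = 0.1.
Chi-square goodness of fit test:
H₀: observed counts match expected distribution
H₁: observed counts differ from expected distribution
df = k - 1 = 3
χ² = Σ(O - E)²/E
   = (26 - 23.7)²/23.7 + (9 - 10.1)²/10.1 + (49 - 50.1)²/50.1 + (115 - 115.1)²/115.1
   = 0.223 + 0.120 + 0.024 + 0.000
   = 0.37
p-value = 0.9469

Since p-value > α = 0.1, we fail to reject H₀.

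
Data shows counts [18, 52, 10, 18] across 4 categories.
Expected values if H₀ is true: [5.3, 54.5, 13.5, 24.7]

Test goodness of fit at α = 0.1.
Chi-square goodness of fit test:
H₀: observed counts match expected distribution
H₁: observed counts differ from expected distribution
df = k - 1 = 3
χ² = Σ(O - E)²/E
   = (18 - 5.3)²/5.3 + (52 - 54.5)²/54.5 + (10 - 13.5)²/13.5 + (18 - 24.7)²/24.7
   = 30.432 + 0.115 + 0.907 + 1.817
   = 33.27
p-value < 0.0001

Since p-value < α = 0.1, we reject H₀.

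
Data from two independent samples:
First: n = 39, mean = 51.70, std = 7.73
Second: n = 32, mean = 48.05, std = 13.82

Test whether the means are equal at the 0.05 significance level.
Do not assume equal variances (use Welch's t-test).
Welch's two-sample t-test:
H₀: μ₁ = μ₂
H₁: μ₁ ≠ μ₂
s₁²/n₁ = 7.73²/39 = 1.5321,  s₂²/n₂ = 13.82²/32 = 5.9685
SE = √(s₁²/n₁ + s₂²/n₂) = √(1.5321 + 5.9685) = 2.7387
df (Welch-Satterthwaite) = (s₁²/n₁ + s₂²/n₂)² / [(s₁²/n₁)²/(n₁-1) + (s₂²/n₂)²/(n₂-1)] ≈ 46.46
t = (x̄₁ - x̄₂) / SE = (51.70 - 48.05) / 2.7387 = 3.65 / 2.7387 = 1.333
p-value = 0.1891

Since p-value > α = 0.05, we fail to reject H₀.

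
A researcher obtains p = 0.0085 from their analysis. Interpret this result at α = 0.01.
Since p = 0.0085 < α = 0.01, reject H₀.
There is sufficient evidence to reject the null hypothesis; the result is statistically significant at the 0.01 level.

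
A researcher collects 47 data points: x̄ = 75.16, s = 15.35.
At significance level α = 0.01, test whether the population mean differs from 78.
One-sample t-test:
H₀: μ = 78
H₁: μ ≠ 78
df = n - 1 = 46
t = (x̄ - μ₀) / (s/√n) = (75.16 - 78) / (15.35/√47) = -1.268
p-value = 0.2110

Since p-value > α = 0.01, we fail to reject H₀.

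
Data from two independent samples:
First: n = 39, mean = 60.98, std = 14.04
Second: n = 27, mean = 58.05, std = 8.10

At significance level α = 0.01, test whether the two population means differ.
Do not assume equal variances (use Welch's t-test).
Welch's two-sample t-test:
H₀: μ₁ = μ₂
H₁: μ₁ ≠ μ₂
s₁²/n₁ = 14.04²/39 = 5.0544,  s₂²/n₂ = 8.10²/27 = 2.4300
SE = √(s₁²/n₁ + s₂²/n₂) = √(5.0544 + 2.4300) = 2.7358
df (Welch-Satterthwaite) = (s₁²/n₁ + s₂²/n₂)² / [(s₁²/n₁)²/(n₁-1) + (s₂²/n₂)²/(n₂-1)] ≈ 62.28
t = (x̄₁ - x̄₂) / SE = (60.98 - 58.05) / 2.7358 = 2.93 / 2.7358 = 1.071
p-value = 0.2883

Since p-value > α = 0.01, we fail to reject H₀.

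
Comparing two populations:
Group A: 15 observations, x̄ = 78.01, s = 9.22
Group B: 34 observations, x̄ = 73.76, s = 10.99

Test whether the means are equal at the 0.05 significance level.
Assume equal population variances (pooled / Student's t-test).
Student's two-sample t-test (equal variances):
H₀: μ₁ = μ₂
H₁: μ₁ ≠ μ₂
df = n₁ + n₂ - 2 = 47
Pooled variance s_p² = [(n₁-1)s₁² + (n₂-1)s₂²] / (n₁ + n₂ - 2) = [(14)(9.22²) + (33)(10.99²)] / 47 = 110.1247
SE = √(s_p²(1/n₁ + 1/n₂)) = √(110.1247 × (1/15 + 1/34)) = 3.2528
t = (x̄₁ - x̄₂) / SE = (78.01 - 73.76) / 3.2528 = 4.25 / 3.2528 = 1.307
p-value = 0.1977

Since p-value > α = 0.05, we fail to reject H₀.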